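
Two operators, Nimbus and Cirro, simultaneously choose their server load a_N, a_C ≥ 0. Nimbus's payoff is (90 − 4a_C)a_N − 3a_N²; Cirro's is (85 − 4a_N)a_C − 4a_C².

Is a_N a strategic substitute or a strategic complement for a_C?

strategic substitutes

Expanding Nimbus's payoff: 90a_N − 4a_Ca_N − 3a_N².
∂π/∂a_N = 90 − 4a_C − 6a_N = 0, so a_N = 15 − (2/3)a_C.
The best-response slope da_N/da_C = −2/3 < 0: the reaction function is downward-sloping, so the choices are strategic substitutes.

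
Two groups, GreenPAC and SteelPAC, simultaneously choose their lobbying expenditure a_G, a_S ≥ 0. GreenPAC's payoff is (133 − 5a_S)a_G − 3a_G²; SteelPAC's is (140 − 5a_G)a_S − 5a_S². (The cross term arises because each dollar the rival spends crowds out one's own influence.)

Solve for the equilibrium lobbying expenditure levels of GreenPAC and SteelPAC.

18, 5

Expanding GreenPAC's payoff: 133a_G − 5a_Sa_G − 3a_G².
∂π/∂a_G = 133 − 5a_S − 6a_G = 0, so a_G = 133/6 − (5/6)a_S.
Likewise for SteelPAC: a_S = 14 − 0.5a_G.
Substituting the second reaction function into the first: a_G = 133/6 − (5/6)(14 − 0.5a_G), which gives (7/12)a_G = 10.5 ⇒ a_G = 18.
Then a_S = 14 − 0.5·18 = 5.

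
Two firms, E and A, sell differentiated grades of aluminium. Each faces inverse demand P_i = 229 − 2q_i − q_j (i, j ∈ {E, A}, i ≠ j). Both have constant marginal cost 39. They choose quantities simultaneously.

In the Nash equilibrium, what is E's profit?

2888

Firm E's profit: π = q_E(229 − 2q_E − q_A) − 39q_E.
∂π/∂q_E = 190 − 4q_E − q_A = 0 ⇒ q_E = 47.5 − 0.25q_A.
The game is symmetric, so in equilibrium q_A = q_E: the reaction function gives 1.25q_E = 47.5, hence q_E = 38.
P_E = 229 − 2·38 − 38 = 115.
Profit = (115 − 39)·38 = 2888.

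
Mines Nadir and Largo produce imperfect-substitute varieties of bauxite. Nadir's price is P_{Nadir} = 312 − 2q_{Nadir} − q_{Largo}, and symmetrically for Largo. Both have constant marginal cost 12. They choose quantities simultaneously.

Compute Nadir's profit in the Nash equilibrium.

7200

Mine Nadir's profit: π = q_{Nadir}(312 − 2q_{Nadir} − q_{Largo}) − 12q_{Nadir}.
∂π/∂q_{Nadir} = 300 − 4q_{Nadir} − q_{Largo} = 0 ⇒ q_{Nadir} = 75 − 0.25q_{Largo}.
By symmetry q_{Largo} = q_{Nadir}; substituting into the reaction function, 1.25q_{Nadir} = 75 and q_{Nadir} = 60.
P_{Nadir} = 312 − 2·60 − 60 = 132.
Profit = (132 − 12)·60 = 7200.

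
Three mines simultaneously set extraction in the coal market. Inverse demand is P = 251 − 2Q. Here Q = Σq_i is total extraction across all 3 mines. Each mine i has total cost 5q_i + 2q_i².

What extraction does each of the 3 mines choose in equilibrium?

20.5

A representative mine's profit is π_i = q_i(251 − 2Q) − 5q_i − 2q_i², with Q = q_i + Σ_{j≠i} q_j.
First-order condition: 246 − 8q_i − 2Σ_{j≠i} q_j = 0.
With identical mines, set every q_j = q: then 246 − 8q − 4q = 0, i.e. q = 246/12 = 20.5.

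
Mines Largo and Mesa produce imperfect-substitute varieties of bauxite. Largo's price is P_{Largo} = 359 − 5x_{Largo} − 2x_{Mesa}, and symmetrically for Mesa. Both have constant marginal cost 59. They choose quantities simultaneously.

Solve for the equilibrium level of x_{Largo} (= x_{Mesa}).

25

Mine Largo's profit: π = x_{Largo}(359 − 5x_{Largo} − 2x_{Mesa}) − 59x_{Largo}.
∂π/∂x_{Largo} = 300 − 10x_{Largo} − 2x_{Mesa} = 0 ⇒ x_{Largo} = 30 − 0.2x_{Mesa}.
Setting x_{Largo} = x_{Mesa} in the reaction function: x_{Largo} = 30 − 0.2x_{Largo}, so x_{Largo} = 30 / 1.2 = 25.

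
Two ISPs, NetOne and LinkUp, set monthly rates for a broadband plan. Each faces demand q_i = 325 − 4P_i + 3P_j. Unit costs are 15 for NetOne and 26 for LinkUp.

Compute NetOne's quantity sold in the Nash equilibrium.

NetOne's profit: π = (P_{NetOne} − 15)(325 − 4P_{NetOne} + 3P_{LinkUp}).
∂π/∂P_{NetOne} = 385 − 8P_{NetOne} + 3P_{LinkUp} = 0 ⇒ P_{NetOne} = 48.125 + 0.375P_{LinkUp}.
Similarly P_{LinkUp} = 53.625 + 0.375P_{NetOne}.
Solving the two reaction functions simultaneously: (1 − (0.375)(0.375))P_{NetOne} = 48.125 + 0.375·53.625, so (55/64)P_{NetOne} = 4367/64 and P_{NetOne} = 79.4.
Then P_{LinkUp} = 53.625 + 0.375·79.4 = 83.4.
q_{NetOne} = 325 − 4·79.4 + 3·83.4 = 257.6.

257.6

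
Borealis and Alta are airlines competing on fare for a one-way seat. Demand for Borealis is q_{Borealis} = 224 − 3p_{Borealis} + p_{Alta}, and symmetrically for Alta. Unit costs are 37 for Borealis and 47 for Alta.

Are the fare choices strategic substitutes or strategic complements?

strategic complements

Borealis's profit: π = (p_{Borealis} − 37)(224 − 3p_{Borealis} + p_{Alta}).
∂π/∂p_{Borealis} = 335 − 6p_{Borealis} + p_{Alta} = 0 ⇒ p_{Borealis} = 335/6 + (1/6)p_{Alta}.
The best-response slope dp_{Borealis}/dp_{Alta} = 1/6 > 0: the reaction function is upward-sloping, so the choices are strategic complements.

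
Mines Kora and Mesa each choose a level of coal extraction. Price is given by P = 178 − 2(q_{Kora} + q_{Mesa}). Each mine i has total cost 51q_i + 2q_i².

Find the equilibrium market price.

Mine Kora's profit: π = q_{Kora}(178 − 2(q_{Kora} + q_{Mesa})) − 51q_{Kora} − 2q_{Kora}².
∂π/∂q_{Kora} = 127 − 8q_{Kora} − 2q_{Mesa} = 0, so q_{Kora} = 15.875 − 0.25q_{Mesa}.
Setting q_{Kora} = q_{Mesa} in the reaction function: q_{Kora} = 15.875 − 0.25q_{Kora}, so q_{Kora} = 15.875 / 1.25 = 12.7.
Equilibrium price: P = 178 − 2·25.4 = 127.2.

127.2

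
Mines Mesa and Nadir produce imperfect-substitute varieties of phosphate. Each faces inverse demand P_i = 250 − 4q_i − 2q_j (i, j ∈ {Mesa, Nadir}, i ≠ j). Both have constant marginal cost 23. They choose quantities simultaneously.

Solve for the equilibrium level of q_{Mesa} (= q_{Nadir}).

22.7

Mine Mesa's profit: π = q_{Mesa}(250 − 4q_{Mesa} − 2q_{Nadir}) − 23q_{Mesa}.
∂π/∂q_{Mesa} = 227 − 8q_{Mesa} − 2q_{Nadir} = 0 ⇒ q_{Mesa} = 28.375 − 0.25q_{Nadir}.
The game is symmetric, so in equilibrium q_{Nadir} = q_{Mesa}: the reaction function gives 1.25q_{Mesa} = 28.375, hence q_{Mesa} = 22.7.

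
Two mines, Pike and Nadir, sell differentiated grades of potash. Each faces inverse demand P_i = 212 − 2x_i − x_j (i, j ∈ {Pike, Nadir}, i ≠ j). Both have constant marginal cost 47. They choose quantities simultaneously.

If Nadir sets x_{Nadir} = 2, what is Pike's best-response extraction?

Mine Pike's profit: π = x_{Pike}(212 − 2x_{Pike} − x_{Nadir}) − 47x_{Pike}.
∂π/∂x_{Pike} = 165 − 4x_{Pike} − x_{Nadir} = 0 ⇒ x_{Pike} = 41.25 − 0.25x_{Nadir}.
At x_{Nadir} = 2: x_{Pike} = 41.25 − 0.25·2 = 40.75.

40.75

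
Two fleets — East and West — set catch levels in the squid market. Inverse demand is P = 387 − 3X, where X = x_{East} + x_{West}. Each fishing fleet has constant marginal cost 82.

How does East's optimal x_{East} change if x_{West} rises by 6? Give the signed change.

-3

Fishing fleet East's profit: π = x_{East}(387 − 3(x_{East} + x_{West})) − 82x_{East}.
∂π/∂x_{East} = 305 − 6x_{East} − 3x_{West} = 0, so x_{East} = 305/6 − 0.5x_{West}.
The reaction-function slope is −0.5, so a 6-unit rise in x_{West} moves x_{East} by −0.5 × 6 = −3. East's best response falls — the actions are strategic substitutes.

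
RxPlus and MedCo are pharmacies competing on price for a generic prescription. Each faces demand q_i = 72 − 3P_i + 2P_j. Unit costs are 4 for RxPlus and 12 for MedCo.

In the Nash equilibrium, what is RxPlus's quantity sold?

RxPlus's profit: π = (P_{RxPlus} − 4)(72 − 3P_{RxPlus} + 2P_{MedCo}).
∂π/∂P_{RxPlus} = 84 − 6P_{RxPlus} + 2P_{MedCo} = 0 ⇒ P_{RxPlus} = 14 + (1/3)P_{MedCo}.
Similarly P_{MedCo} = 18 + (1/3)P_{RxPlus}.
Plugging P_{MedCo} into RxPlus's best response: P_{RxPlus} = 14 + (1/3)(18 + (1/3)P_{RxPlus}) ⇒ (8/9)P_{RxPlus} = 20, so P_{RxPlus} = 22.5.
Then P_{MedCo} = 18 + (1/3)·22.5 = 25.5.
q_{RxPlus} = 72 − 3·22.5 + 2·25.5 = 55.5.

55.5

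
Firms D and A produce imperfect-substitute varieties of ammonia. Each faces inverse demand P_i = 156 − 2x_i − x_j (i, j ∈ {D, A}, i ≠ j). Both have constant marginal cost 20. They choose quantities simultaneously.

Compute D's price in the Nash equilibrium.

74.4

Firm D's profit: π = x_D(156 − 2x_D − x_A) − 20x_D.
∂π/∂x_D = 136 − 4x_D − x_A = 0 ⇒ x_D = 34 − 0.25x_A.
By symmetry x_A = x_D; substituting into the reaction function, 1.25x_D = 34 and x_D = 27.2.
P_D = 156 − 2·27.2 − 27.2 = 74.4.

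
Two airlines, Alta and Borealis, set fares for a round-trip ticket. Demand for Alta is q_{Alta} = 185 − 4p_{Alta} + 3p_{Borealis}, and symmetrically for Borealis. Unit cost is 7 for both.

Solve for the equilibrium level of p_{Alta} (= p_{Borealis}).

42.6

Alta's profit: π = (p_{Alta} − 7)(185 − 4p_{Alta} + 3p_{Borealis}).
∂π/∂p_{Alta} = 213 − 8p_{Alta} + 3p_{Borealis} = 0 ⇒ p_{Alta} = 26.625 + 0.375p_{Borealis}.
By symmetry p_{Borealis} = p_{Alta}; substituting into the reaction function, 0.625p_{Alta} = 26.625 and p_{Alta} = 42.6.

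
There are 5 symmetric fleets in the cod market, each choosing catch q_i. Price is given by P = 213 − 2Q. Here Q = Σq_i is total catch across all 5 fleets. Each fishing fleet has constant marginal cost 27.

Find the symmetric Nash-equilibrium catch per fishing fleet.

A representative fishing fleet's profit is π_i = q_i(213 − 2Q) − 27q_i, with Q = q_i + Σ_{j≠i} q_j.
First-order condition: 186 − 4q_i − 2Σ_{j≠i} q_j = 0.
With identical fishing fleets, set every q_j = q: then 186 − 4q − 8q = 0, i.e. q = 186/12 = 15.5.

15.5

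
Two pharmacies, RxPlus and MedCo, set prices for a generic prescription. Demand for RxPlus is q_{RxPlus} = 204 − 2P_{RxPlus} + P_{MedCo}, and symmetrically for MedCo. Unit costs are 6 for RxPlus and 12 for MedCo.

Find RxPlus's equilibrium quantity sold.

RxPlus's profit: π = (P_{RxPlus} − 6)(204 − 2P_{RxPlus} + P_{MedCo}).
∂π/∂P_{RxPlus} = 216 − 4P_{RxPlus} + P_{MedCo} = 0 ⇒ P_{RxPlus} = 54 + 0.25P_{MedCo}.
Similarly P_{MedCo} = 57 + 0.25P_{RxPlus}.
Plugging P_{MedCo} into RxPlus's best response: P_{RxPlus} = 54 + 0.25(57 + 0.25P_{RxPlus}) ⇒ 0.9375P_{RxPlus} = 68.25, so P_{RxPlus} = 72.8.
Then P_{MedCo} = 57 + 0.25·72.8 = 75.2.
q_{RxPlus} = 204 − 2·72.8 + 75.2 = 133.6.

133.6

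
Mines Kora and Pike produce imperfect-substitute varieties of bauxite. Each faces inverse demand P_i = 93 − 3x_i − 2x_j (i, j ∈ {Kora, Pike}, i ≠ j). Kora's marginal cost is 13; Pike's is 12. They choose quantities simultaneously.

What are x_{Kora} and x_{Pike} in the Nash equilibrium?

9.9375, 10.1875

Mine Kora's profit: π = x_{Kora}(93 − 3x_{Kora} − 2x_{Pike}) − 13x_{Kora}.
∂π/∂x_{Kora} = 80 − 6x_{Kora} − 2x_{Pike} = 0 ⇒ x_{Kora} = 40/3 − (1/3)x_{Pike}.
Similarly x_{Pike} = 13.5 − (1/3)x_{Kora}.
Plugging x_{Pike} into Kora's best response: x_{Kora} = 40/3 − (1/3)(13.5 − (1/3)x_{Kora}) ⇒ (8/9)x_{Kora} = 53/6, so x_{Kora} = 9.9375.
Then x_{Pike} = 13.5 − (1/3)·9.9375 = 10.1875.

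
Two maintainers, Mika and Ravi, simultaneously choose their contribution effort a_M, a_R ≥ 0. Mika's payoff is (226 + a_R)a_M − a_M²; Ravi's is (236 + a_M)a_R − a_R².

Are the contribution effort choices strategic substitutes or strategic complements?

Expanding Mika's payoff: 226a_M + a_Ra_M − a_M².
∂π/∂a_M = 226 + a_R − 2a_M = 0, so a_M = 113 + 0.5a_R.
The best-response slope da_M/da_R = 0.5 > 0: the reaction function is upward-sloping, so the choices are strategic complements.

strategic complements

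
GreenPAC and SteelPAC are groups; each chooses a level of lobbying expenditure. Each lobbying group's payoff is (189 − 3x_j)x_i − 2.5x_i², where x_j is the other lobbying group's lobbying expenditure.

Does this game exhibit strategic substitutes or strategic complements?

strategic substitutes

GreenPAC's payoff is (189 − 3x_S)x_G − 2.5x_G².
∂π/∂x_G = 189 − 3x_S − 5x_G = 0, so x_G = 37.8 − 0.6x_S.
The best-response slope dx_G/dx_S = −0.6 < 0: the reaction function is downward-sloping, so the choices are strategic substitutes.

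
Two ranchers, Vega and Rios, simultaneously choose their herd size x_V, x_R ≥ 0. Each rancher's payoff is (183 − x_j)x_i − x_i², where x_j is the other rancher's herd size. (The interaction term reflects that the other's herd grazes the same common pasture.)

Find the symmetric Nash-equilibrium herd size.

61

Vega's payoff is (183 − x_R)x_V − x_V².
∂π/∂x_V = 183 − x_R − 2x_V = 0, so x_V = 91.5 − 0.5x_R.
Setting x_V = x_R in the reaction function: x_V = 91.5 − 0.5x_V, so x_V = 91.5 / 1.5 = 61.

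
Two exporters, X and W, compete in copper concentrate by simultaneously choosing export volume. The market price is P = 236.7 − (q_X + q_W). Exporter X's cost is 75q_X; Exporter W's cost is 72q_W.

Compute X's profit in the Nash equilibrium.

2798.41

Exporter X's profit: π = q_X(236.7 − (q_X + q_W)) − 75q_X.
∂π/∂q_X = 161.7 − 2q_X − q_W = 0, so q_X = 80.85 − 0.5q_W.
By the same steps for W: q_W = 82.35 − 0.5q_X.
Solving the two reaction functions simultaneously: (1 − (−0.5)(−0.5))q_X = 80.85 − 0.5·82.35, so 0.75q_X = 39.675 and q_X = 52.9.
Then q_W = 82.35 − 0.5·52.9 = 55.9.
Price P = 236.7 − 108.8 = 127.9.
X's profit: (127.9 − 75)·52.9 = 2798.41.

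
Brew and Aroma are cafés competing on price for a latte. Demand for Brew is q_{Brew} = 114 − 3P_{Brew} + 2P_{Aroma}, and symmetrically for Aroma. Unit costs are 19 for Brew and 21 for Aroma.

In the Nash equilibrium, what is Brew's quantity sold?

72.375

Brew's profit: π = (P_{Brew} − 19)(114 − 3P_{Brew} + 2P_{Aroma}).
∂π/∂P_{Brew} = 171 − 6P_{Brew} + 2P_{Aroma} = 0 ⇒ P_{Brew} = 28.5 + (1/3)P_{Aroma}.
Similarly P_{Aroma} = 29.5 + (1/3)P_{Brew}.
Substituting the second reaction function into the first: P_{Brew} = 28.5 + (1/3)(29.5 + (1/3)P_{Brew}), which gives (8/9)P_{Brew} = 115/3 ⇒ P_{Brew} = 43.125.
Then P_{Aroma} = 29.5 + (1/3)·43.125 = 43.875.
q_{Brew} = 114 − 3·43.125 + 2·43.875 = 72.375.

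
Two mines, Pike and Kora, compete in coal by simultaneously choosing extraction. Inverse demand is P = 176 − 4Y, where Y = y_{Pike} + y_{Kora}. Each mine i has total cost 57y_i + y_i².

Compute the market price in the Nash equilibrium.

108

Mine Pike's profit: π = y_{Pike}(176 − 4(y_{Pike} + y_{Kora})) − 57y_{Pike} − y_{Pike}².
∂π/∂y_{Pike} = 119 − 10y_{Pike} − 4y_{Kora} = 0, so y_{Pike} = 11.9 − 0.4y_{Kora}.
The game is symmetric, so in equilibrium y_{Kora} = y_{Pike}: the reaction function gives 1.4y_{Pike} = 11.9, hence y_{Pike} = 8.5.
Equilibrium price: P = 176 − 4·17 = 108.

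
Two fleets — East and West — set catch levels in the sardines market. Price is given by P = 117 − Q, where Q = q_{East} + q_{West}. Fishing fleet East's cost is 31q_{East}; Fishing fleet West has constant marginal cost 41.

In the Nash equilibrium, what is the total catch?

Fishing fleet East's profit: π = q_{East}(117 − (q_{East} + q_{West})) − 31q_{East}.
∂π/∂q_{East} = 86 − 2q_{East} − q_{West} = 0, so q_{East} = 43 − 0.5q_{West}.
By the same steps for West: q_{West} = 38 − 0.5q_{East}.
Substituting the second reaction function into the first: q_{East} = 43 − 0.5(38 − 0.5q_{East}), which gives 0.75q_{East} = 24 ⇒ q_{East} = 32.
Then q_{West} = 38 − 0.5·32 = 22.
Total catch: 32 + 22 = 54.

54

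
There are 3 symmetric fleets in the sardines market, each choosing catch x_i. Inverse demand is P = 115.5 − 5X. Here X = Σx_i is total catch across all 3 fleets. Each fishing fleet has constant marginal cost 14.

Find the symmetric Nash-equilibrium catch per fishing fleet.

A representative fishing fleet's profit is π_i = x_i(115.5 − 5X) − 14x_i, with X = x_i + Σ_{j≠i} x_j.
First-order condition: 101.5 − 10x_i − 5Σ_{j≠i} x_j = 0.
Imposing symmetry (x_j = x for all j) turns Σ_{j≠i} x_j into 2x, so 101.5 = 20x and x = 5.075.

5.075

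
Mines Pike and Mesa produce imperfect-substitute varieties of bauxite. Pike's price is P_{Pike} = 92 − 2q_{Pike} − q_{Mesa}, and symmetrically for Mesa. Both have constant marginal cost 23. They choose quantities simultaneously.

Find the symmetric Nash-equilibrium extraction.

Mine Pike's profit: π = q_{Pike}(92 − 2q_{Pike} − q_{Mesa}) − 23q_{Pike}.
∂π/∂q_{Pike} = 69 − 4q_{Pike} − q_{Mesa} = 0 ⇒ q_{Pike} = 17.25 − 0.25q_{Mesa}.
By symmetry q_{Mesa} = q_{Pike}; substituting into the reaction function, 1.25q_{Pike} = 17.25 and q_{Pike} = 13.8.

13.8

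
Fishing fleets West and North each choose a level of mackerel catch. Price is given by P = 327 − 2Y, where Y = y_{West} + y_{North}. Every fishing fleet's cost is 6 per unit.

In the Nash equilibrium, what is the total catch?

Fishing fleet West's profit: π = y_{West}(327 − 2(y_{West} + y_{North})) − 6y_{West}.
∂π/∂y_{West} = 321 − 4y_{West} − 2y_{North} = 0, so y_{West} = 80.25 − 0.5y_{North}.
By symmetry y_{North} = y_{West}; substituting into the reaction function, 1.5y_{West} = 80.25 and y_{West} = 53.5.
Total catch: 53.5 + 53.5 = 107.

107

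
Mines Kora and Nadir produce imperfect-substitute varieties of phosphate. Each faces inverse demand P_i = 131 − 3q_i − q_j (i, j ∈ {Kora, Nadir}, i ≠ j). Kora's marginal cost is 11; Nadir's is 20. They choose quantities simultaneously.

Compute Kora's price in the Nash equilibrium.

Mine Kora's profit: π = q_{Kora}(131 − 3q_{Kora} − q_{Nadir}) − 11q_{Kora}.
∂π/∂q_{Kora} = 120 − 6q_{Kora} − q_{Nadir} = 0 ⇒ q_{Kora} = 20 − (1/6)q_{Nadir}.
Similarly q_{Nadir} = 18.5 − (1/6)q_{Kora}.
Plugging q_{Nadir} into Kora's best response: q_{Kora} = 20 − (1/6)(18.5 − (1/6)q_{Kora}) ⇒ (35/36)q_{Kora} = 203/12, so q_{Kora} = 17.4.
Then q_{Nadir} = 18.5 − (1/6)·17.4 = 15.6.
P_{Kora} = 131 − 3·17.4 − 15.6 = 63.2.

63.2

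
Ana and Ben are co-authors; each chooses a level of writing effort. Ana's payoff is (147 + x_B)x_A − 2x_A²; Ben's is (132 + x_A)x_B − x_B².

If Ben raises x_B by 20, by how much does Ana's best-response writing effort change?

5

Expanding Ana's payoff: 147x_A + x_Bx_A − 2x_A².
∂π/∂x_A = 147 + x_B − 4x_A = 0, so x_A = 36.75 + 0.25x_B.
The reaction-function slope is 0.25, so a 20-unit rise in x_B moves x_A by 0.25 × 20 = 5. Ana's best response rises — the actions are strategic complements.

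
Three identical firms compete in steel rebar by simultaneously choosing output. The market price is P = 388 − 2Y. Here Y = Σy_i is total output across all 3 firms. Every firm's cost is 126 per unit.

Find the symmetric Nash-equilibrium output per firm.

32.75

A representative firm's profit is π_i = y_i(388 − 2Y) − 126y_i, with Y = y_i + Σ_{j≠i} y_j.
First-order condition: 262 − 4y_i − 2Σ_{j≠i} y_j = 0.
With identical firms, set every y_j = y: then 262 − 4y − 4y = 0, i.e. y = 262/8 = 32.75.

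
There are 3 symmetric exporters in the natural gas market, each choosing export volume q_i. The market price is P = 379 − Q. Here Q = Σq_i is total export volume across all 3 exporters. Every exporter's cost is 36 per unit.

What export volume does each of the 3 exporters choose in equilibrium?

85.75

A representative exporter's profit is π_i = q_i(379 − Q) − 36q_i, with Q = q_i + Σ_{j≠i} q_j.
First-order condition: 343 − 2q_i − Σ_{j≠i} q_j = 0.
In a symmetric equilibrium every exporter chooses the same q, so Σ_{j≠i} q_j = 2q. The condition becomes 343 − 4q = 0, giving q = 343/4 = 85.75.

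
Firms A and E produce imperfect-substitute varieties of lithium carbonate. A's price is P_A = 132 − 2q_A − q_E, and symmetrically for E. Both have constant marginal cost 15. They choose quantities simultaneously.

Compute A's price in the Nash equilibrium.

Firm A's profit: π = q_A(132 − 2q_A − q_E) − 15q_A.
∂π/∂q_A = 117 − 4q_A − q_E = 0 ⇒ q_A = 29.25 − 0.25q_E.
By symmetry q_E = q_A; substituting into the reaction function, 1.25q_A = 29.25 and q_A = 23.4.
P_A = 132 − 2·23.4 − 23.4 = 61.8.

61.8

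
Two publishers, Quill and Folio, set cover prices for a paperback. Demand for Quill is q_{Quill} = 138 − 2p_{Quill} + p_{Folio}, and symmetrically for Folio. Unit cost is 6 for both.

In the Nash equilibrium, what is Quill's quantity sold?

Quill's profit: π = (p_{Quill} − 6)(138 − 2p_{Quill} + p_{Folio}).
∂π/∂p_{Quill} = 150 − 4p_{Quill} + p_{Folio} = 0 ⇒ p_{Quill} = 37.5 + 0.25p_{Folio}.
Setting p_{Quill} = p_{Folio} in the reaction function: p_{Quill} = 37.5 + 0.25p_{Quill}, so p_{Quill} = 37.5 / 0.75 = 50.
q_{Quill} = 138 − 2·50 + 50 = 88.

88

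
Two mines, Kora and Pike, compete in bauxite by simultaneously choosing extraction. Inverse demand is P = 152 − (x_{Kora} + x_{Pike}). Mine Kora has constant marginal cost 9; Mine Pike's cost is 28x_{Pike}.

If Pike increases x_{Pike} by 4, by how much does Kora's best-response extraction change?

-2

Mine Kora's profit: π = x_{Kora}(152 − (x_{Kora} + x_{Pike})) − 9x_{Kora}.
∂π/∂x_{Kora} = 143 − 2x_{Kora} − x_{Pike} = 0, so x_{Kora} = 71.5 − 0.5x_{Pike}.
The reaction-function slope is −0.5, so a 4-unit rise in x_{Pike} moves x_{Kora} by −0.5 × 4 = −2. Kora's best response falls — the actions are strategic substitutes.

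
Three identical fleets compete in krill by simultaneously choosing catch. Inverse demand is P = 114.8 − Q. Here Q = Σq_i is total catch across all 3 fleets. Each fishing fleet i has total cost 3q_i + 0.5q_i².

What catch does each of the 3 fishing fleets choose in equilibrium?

A representative fishing fleet's profit is π_i = q_i(114.8 − Q) − 3q_i − 0.5q_i², with Q = q_i + Σ_{j≠i} q_j.
First-order condition: 111.8 − 3q_i − Σ_{j≠i} q_j = 0.
In a symmetric equilibrium every fishing fleet chooses the same q, so Σ_{j≠i} q_j = 2q. The condition becomes 111.8 − 5q = 0, giving q = 111.8/5 = 22.36.

22.36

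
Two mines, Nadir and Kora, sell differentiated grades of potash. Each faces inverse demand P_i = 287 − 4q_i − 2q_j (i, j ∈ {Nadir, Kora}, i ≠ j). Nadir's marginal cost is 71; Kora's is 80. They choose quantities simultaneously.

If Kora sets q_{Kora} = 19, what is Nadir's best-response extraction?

22.25

Mine Nadir's profit: π = q_{Nadir}(287 − 4q_{Nadir} − 2q_{Kora}) − 71q_{Nadir}.
∂π/∂q_{Nadir} = 216 − 8q_{Nadir} − 2q_{Kora} = 0 ⇒ q_{Nadir} = 27 − 0.25q_{Kora}.
At q_{Kora} = 19: q_{Nadir} = 27 − 0.25·19 = 22.25.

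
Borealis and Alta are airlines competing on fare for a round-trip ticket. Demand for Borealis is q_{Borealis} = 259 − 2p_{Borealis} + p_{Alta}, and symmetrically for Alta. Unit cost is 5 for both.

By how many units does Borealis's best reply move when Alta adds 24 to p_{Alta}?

Borealis's profit: π = (p_{Borealis} − 5)(259 − 2p_{Borealis} + p_{Alta}).
∂π/∂p_{Borealis} = 269 − 4p_{Borealis} + p_{Alta} = 0 ⇒ p_{Borealis} = 67.25 + 0.25p_{Alta}.
The reaction-function slope is 0.25, so a 24-unit rise in p_{Alta} moves p_{Borealis} by 0.25 × 24 = 6. Borealis's best response rises — the actions are strategic complements.

6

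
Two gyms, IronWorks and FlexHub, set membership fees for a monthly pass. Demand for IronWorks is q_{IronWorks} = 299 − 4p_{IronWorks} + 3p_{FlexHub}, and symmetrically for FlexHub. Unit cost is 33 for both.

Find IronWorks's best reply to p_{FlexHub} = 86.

86.125

IronWorks's profit: π = (p_{IronWorks} − 33)(299 − 4p_{IronWorks} + 3p_{FlexHub}).
∂π/∂p_{IronWorks} = 431 − 8p_{IronWorks} + 3p_{FlexHub} = 0 ⇒ p_{IronWorks} = 53.875 + 0.375p_{FlexHub}.
At p_{FlexHub} = 86: p_{IronWorks} = 53.875 + 0.375·86 = 86.125.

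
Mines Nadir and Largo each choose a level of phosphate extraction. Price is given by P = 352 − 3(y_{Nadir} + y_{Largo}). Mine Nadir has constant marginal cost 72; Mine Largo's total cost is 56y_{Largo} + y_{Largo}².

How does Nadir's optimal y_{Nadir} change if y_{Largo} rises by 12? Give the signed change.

Mine Nadir's profit: π = y_{Nadir}(352 − 3(y_{Nadir} + y_{Largo})) − 72y_{Nadir}.
∂π/∂y_{Nadir} = 280 − 6y_{Nadir} − 3y_{Largo} = 0, so y_{Nadir} = 140/3 − 0.5y_{Largo}.
The reaction-function slope is −0.5, so a 12-unit rise in y_{Largo} moves y_{Nadir} by −0.5 × 12 = −6. Nadir's best response falls — the actions are strategic substitutes.

-6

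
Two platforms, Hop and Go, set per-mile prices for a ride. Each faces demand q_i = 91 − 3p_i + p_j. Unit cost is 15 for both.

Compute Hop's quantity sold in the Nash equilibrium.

Hop's profit: π = (p_{Hop} − 15)(91 − 3p_{Hop} + p_{Go}).
∂π/∂p_{Hop} = 136 − 6p_{Hop} + p_{Go} = 0 ⇒ p_{Hop} = 68/3 + (1/6)p_{Go}.
Setting p_{Hop} = p_{Go} in the reaction function: p_{Hop} = 68/3 + (1/6)p_{Hop}, so p_{Hop} = (68/3) / (5/6) = 27.2.
q_{Hop} = 91 − 3·27.2 + 27.2 = 36.6.

36.6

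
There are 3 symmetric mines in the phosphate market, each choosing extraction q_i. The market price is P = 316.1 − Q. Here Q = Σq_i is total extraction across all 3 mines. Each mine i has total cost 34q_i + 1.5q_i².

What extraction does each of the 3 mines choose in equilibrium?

A representative mine's profit is π_i = q_i(316.1 − Q) − 34q_i − 1.5q_i², with Q = q_i + Σ_{j≠i} q_j.
First-order condition: 282.1 − 5q_i − Σ_{j≠i} q_j = 0.
Imposing symmetry (q_j = q for all j) turns Σ_{j≠i} q_j into 2q, so 282.1 = 7q and q = 40.3.

40.3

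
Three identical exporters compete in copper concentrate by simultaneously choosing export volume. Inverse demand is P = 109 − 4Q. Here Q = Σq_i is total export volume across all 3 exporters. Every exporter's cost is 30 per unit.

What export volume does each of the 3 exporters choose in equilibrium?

A representative exporter's profit is π_i = q_i(109 − 4Q) − 30q_i, with Q = q_i + Σ_{j≠i} q_j.
First-order condition: 79 − 8q_i − 4Σ_{j≠i} q_j = 0.
With identical exporters, set every q_j = q: then 79 − 8q − 8q = 0, i.e. q = 79/16 = 4.9375.

4.9375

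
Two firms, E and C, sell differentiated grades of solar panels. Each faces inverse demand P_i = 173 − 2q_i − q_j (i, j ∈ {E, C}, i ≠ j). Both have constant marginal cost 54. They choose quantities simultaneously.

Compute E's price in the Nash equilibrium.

Firm E's profit: π = q_E(173 − 2q_E − q_C) − 54q_E.
∂π/∂q_E = 119 − 4q_E − q_C = 0 ⇒ q_E = 29.75 − 0.25q_C.
Setting q_E = q_C in the reaction function: q_E = 29.75 − 0.25q_E, so q_E = 29.75 / 1.25 = 23.8.
P_E = 173 − 2·23.8 − 23.8 = 101.6.

101.6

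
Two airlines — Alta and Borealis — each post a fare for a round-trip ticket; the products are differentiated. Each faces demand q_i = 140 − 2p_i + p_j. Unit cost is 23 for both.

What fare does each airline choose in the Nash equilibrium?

62

Alta's profit: π = (p_{Alta} − 23)(140 − 2p_{Alta} + p_{Borealis}).
∂π/∂p_{Alta} = 186 − 4p_{Alta} + p_{Borealis} = 0 ⇒ p_{Alta} = 46.5 + 0.25p_{Borealis}.
Setting p_{Alta} = p_{Borealis} in the reaction function: p_{Alta} = 46.5 + 0.25p_{Alta}, so p_{Alta} = 46.5 / 0.75 = 62.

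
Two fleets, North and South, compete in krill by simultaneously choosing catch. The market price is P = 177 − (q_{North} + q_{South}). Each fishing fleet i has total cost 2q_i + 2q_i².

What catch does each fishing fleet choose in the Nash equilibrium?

Fishing fleet North's profit: π = q_{North}(177 − (q_{North} + q_{South})) − 2q_{North} − 2q_{North}².
∂π/∂q_{North} = 175 − 6q_{North} − q_{South} = 0, so q_{North} = 175/6 − (1/6)q_{South}.
Setting q_{North} = q_{South} in the reaction function: q_{North} = 175/6 − (1/6)q_{North}, so q_{North} = (175/6) / (7/6) = 25.

25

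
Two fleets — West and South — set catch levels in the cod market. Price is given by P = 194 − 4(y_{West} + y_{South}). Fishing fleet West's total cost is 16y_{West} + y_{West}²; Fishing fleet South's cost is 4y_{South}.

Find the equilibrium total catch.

28.9375

Fishing fleet West's profit: π = y_{West}(194 − 4(y_{West} + y_{South})) − 16y_{West} − y_{West}².
∂π/∂y_{West} = 178 − 10y_{West} − 4y_{South} = 0, so y_{West} = 17.8 − 0.4y_{South}.
For South: ∂π/∂y_{South} = 190 − 8y_{South} − 4y_{West} = 0 ⇒ y_{South} = 23.75 − 0.5y_{West}.
Substituting the second reaction function into the first: y_{West} = 17.8 − 0.4(23.75 − 0.5y_{West}), which gives 0.8y_{West} = 8.3 ⇒ y_{West} = 10.375.
Then y_{South} = 23.75 − 0.5·10.375 = 18.5625.
Total catch: 10.375 + 18.5625 = 28.9375.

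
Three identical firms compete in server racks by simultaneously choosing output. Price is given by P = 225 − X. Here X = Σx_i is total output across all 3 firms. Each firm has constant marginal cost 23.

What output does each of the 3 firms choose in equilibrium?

50.5

A representative firm's profit is π_i = x_i(225 − X) − 23x_i, with X = x_i + Σ_{j≠i} x_j.
First-order condition: 202 − 2x_i − Σ_{j≠i} x_j = 0.
In a symmetric equilibrium every firm chooses the same x, so Σ_{j≠i} x_j = 2x. The condition becomes 202 − 4x = 0, giving x = 202/4 = 50.5.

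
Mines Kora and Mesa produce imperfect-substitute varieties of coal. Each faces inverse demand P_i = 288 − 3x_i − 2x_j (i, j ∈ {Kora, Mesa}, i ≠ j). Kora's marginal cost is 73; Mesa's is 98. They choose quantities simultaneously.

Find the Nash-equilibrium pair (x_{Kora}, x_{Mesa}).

Mine Kora's profit: π = x_{Kora}(288 − 3x_{Kora} − 2x_{Mesa}) − 73x_{Kora}.
∂π/∂x_{Kora} = 215 − 6x_{Kora} − 2x_{Mesa} = 0 ⇒ x_{Kora} = 215/6 − (1/3)x_{Mesa}.
Similarly x_{Mesa} = 95/3 − (1/3)x_{Kora}.
Plugging x_{Mesa} into Kora's best response: x_{Kora} = 215/6 − (1/3)(95/3 − (1/3)x_{Kora}) ⇒ (8/9)x_{Kora} = 455/18, so x_{Kora} = 28.4375.
Then x_{Mesa} = 95/3 − (1/3)·28.4375 = 22.1875.

28.4375, 22.1875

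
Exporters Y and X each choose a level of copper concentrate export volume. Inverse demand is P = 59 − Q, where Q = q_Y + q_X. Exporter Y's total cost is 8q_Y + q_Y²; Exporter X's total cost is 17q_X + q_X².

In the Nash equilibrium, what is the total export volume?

18.6

Exporter Y's profit: π = q_Y(59 − (q_Y + q_X)) − 8q_Y − q_Y².
∂π/∂q_Y = 51 − 4q_Y − q_X = 0, so q_Y = 12.75 − 0.25q_X.
By the same steps for X: q_X = 10.5 − 0.25q_Y.
Solving the two reaction functions simultaneously: (1 − (−0.25)(−0.25))q_Y = 12.75 − 0.25·10.5, so 0.9375q_Y = 10.125 and q_Y = 10.8.
Then q_X = 10.5 − 0.25·10.8 = 7.8.
Total export volume: 10.8 + 7.8 = 18.6.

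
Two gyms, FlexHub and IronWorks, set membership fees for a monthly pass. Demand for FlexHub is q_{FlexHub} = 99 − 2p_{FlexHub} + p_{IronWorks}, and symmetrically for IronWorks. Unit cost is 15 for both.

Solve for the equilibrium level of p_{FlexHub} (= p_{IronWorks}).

43

FlexHub's profit: π = (p_{FlexHub} − 15)(99 − 2p_{FlexHub} + p_{IronWorks}).
∂π/∂p_{FlexHub} = 129 − 4p_{FlexHub} + p_{IronWorks} = 0 ⇒ p_{FlexHub} = 32.25 + 0.25p_{IronWorks}.
The game is symmetric, so in equilibrium p_{IronWorks} = p_{FlexHub}: the reaction function gives 0.75p_{FlexHub} = 32.25, hence p_{FlexHub} = 43.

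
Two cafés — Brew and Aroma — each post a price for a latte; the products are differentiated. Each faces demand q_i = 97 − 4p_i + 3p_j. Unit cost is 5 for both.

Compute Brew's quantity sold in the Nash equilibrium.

Brew's profit: π = (p_{Brew} − 5)(97 − 4p_{Brew} + 3p_{Aroma}).
∂π/∂p_{Brew} = 117 − 8p_{Brew} + 3p_{Aroma} = 0 ⇒ p_{Brew} = 14.625 + 0.375p_{Aroma}.
The game is symmetric, so in equilibrium p_{Aroma} = p_{Brew}: the reaction function gives 0.625p_{Brew} = 14.625, hence p_{Brew} = 23.4.
q_{Brew} = 97 − 4·23.4 + 3·23.4 = 73.6.

73.6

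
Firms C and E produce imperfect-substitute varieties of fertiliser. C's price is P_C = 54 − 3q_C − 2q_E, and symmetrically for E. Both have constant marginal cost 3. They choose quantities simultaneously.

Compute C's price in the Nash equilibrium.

Firm C's profit: π = q_C(54 − 3q_C − 2q_E) − 3q_C.
∂π/∂q_C = 51 − 6q_C − 2q_E = 0 ⇒ q_C = 8.5 − (1/3)q_E.
By symmetry q_E = q_C; substituting into the reaction function, (4/3)q_C = 8.5 and q_C = 6.375.
P_C = 54 − 3·6.375 − 2·6.375 = 22.125.

22.125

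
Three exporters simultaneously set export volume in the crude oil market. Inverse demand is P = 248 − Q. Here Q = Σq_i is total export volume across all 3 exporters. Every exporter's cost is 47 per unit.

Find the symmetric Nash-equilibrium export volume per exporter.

A representative exporter's profit is π_i = q_i(248 − Q) − 47q_i, with Q = q_i + Σ_{j≠i} q_j.
First-order condition: 201 − 2q_i − Σ_{j≠i} q_j = 0.
With identical exporters, set every q_j = q: then 201 − 2q − 2q = 0, i.e. q = 201/4 = 50.25.

50.25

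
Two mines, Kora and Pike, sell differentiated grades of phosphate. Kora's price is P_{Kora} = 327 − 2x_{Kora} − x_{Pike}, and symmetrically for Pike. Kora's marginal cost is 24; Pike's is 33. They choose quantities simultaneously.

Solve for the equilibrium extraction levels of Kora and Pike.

Mine Kora's profit: π = x_{Kora}(327 − 2x_{Kora} − x_{Pike}) − 24x_{Kora}.
∂π/∂x_{Kora} = 303 − 4x_{Kora} − x_{Pike} = 0 ⇒ x_{Kora} = 75.75 − 0.25x_{Pike}.
Similarly x_{Pike} = 73.5 − 0.25x_{Kora}.
Solving the two reaction functions simultaneously: (1 − (−0.25)(−0.25))x_{Kora} = 75.75 − 0.25·73.5, so 0.9375x_{Kora} = 57.375 and x_{Kora} = 61.2.
Then x_{Pike} = 73.5 − 0.25·61.2 = 58.2.

61.2, 58.2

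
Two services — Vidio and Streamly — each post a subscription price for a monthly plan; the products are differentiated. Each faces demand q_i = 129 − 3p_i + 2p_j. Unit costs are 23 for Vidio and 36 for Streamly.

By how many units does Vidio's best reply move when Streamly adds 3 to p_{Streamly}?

Vidio's profit: π = (p_{Vidio} − 23)(129 − 3p_{Vidio} + 2p_{Streamly}).
∂π/∂p_{Vidio} = 198 − 6p_{Vidio} + 2p_{Streamly} = 0 ⇒ p_{Vidio} = 33 + (1/3)p_{Streamly}.
The reaction-function slope is 1/3, so a 3-unit rise in p_{Streamly} moves p_{Vidio} by 1/3 × 3 = 1. Vidio's best response rises — the actions are strategic complements.

1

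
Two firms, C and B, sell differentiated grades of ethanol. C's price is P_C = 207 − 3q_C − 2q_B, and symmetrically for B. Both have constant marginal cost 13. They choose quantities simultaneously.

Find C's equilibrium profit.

1764.1875

Firm C's profit: π = q_C(207 − 3q_C − 2q_B) − 13q_C.
∂π/∂q_C = 194 − 6q_C − 2q_B = 0 ⇒ q_C = 97/3 − (1/3)q_B.
By symmetry q_B = q_C; substituting into the reaction function, (4/3)q_C = 97/3 and q_C = 24.25.
P_C = 207 − 3·24.25 − 2·24.25 = 85.75.
Profit = (85.75 − 13)·24.25 = 1764.1875.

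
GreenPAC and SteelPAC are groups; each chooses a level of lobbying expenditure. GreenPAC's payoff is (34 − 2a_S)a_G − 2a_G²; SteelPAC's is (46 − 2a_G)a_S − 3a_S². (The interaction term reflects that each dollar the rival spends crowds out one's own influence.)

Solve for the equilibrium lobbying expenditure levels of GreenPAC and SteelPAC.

5.6, 5.8

Expanding GreenPAC's payoff: 34a_G − 2a_Sa_G − 2a_G².
∂π/∂a_G = 34 − 2a_S − 4a_G = 0, so a_G = 8.5 − 0.5a_S.
Likewise for SteelPAC: a_S = 23/3 − (1/3)a_G.
Solving the two reaction functions simultaneously: (1 − (−0.5)(−1/3))a_G = 8.5 − 0.5·(23/3), so (5/6)a_G = 14/3 and a_G = 5.6.
Then a_S = 23/3 − (1/3)·5.6 = 5.8.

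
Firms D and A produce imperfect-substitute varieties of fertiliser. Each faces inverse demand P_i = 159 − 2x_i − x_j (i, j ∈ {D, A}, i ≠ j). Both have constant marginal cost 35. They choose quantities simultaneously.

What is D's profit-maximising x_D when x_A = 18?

Firm D's profit: π = x_D(159 − 2x_D − x_A) − 35x_D.
∂π/∂x_D = 124 − 4x_D − x_A = 0 ⇒ x_D = 31 − 0.25x_A.
At x_A = 18: x_D = 31 − 0.25·18 = 26.5.

26.5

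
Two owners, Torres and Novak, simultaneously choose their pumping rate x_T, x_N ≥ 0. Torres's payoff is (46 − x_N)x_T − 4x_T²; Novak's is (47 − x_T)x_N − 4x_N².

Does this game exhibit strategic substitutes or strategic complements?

Expanding Torres's payoff: 46x_T − x_Nx_T − 4x_T².
∂π/∂x_T = 46 − x_N − 8x_T = 0, so x_T = 5.75 − 0.125x_N.
The best-response slope dx_T/dx_N = −0.125 < 0: the reaction function is downward-sloping, so the choices are strategic substitutes.

strategic substitutes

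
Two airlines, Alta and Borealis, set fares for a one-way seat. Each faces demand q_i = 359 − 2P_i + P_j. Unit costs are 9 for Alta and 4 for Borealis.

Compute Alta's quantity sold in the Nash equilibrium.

232

Alta's profit: π = (P_{Alta} − 9)(359 − 2P_{Alta} + P_{Borealis}).
∂π/∂P_{Alta} = 377 − 4P_{Alta} + P_{Borealis} = 0 ⇒ P_{Alta} = 94.25 + 0.25P_{Borealis}.
Similarly P_{Borealis} = 91.75 + 0.25P_{Alta}.
Plugging P_{Borealis} into Alta's best response: P_{Alta} = 94.25 + 0.25(91.75 + 0.25P_{Alta}) ⇒ 0.9375P_{Alta} = 117.1875, so P_{Alta} = 125.
Then P_{Borealis} = 91.75 + 0.25·125 = 123.
q_{Alta} = 359 − 2·125 + 123 = 232.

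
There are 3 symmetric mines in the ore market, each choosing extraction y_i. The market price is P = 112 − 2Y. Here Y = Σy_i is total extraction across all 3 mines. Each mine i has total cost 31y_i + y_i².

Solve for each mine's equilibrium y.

8.1

A representative mine's profit is π_i = y_i(112 − 2Y) − 31y_i − y_i², with Y = y_i + Σ_{j≠i} y_j.
First-order condition: 81 − 6y_i − 2Σ_{j≠i} y_j = 0.
Imposing symmetry (y_j = y for all j) turns Σ_{j≠i} y_j into 2y, so 81 = 10y and y = 8.1.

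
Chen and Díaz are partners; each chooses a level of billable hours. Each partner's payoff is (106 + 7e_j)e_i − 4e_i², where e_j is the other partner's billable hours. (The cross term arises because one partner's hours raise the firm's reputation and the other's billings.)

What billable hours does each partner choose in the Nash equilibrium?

Chen's payoff is (106 + 7e_D)e_C − 4e_C².
∂π/∂e_C = 106 + 7e_D − 8e_C = 0, so e_C = 13.25 + 0.875e_D.
The game is symmetric, so in equilibrium e_D = e_C: the reaction function gives 0.125e_C = 13.25, hence e_C = 106.

106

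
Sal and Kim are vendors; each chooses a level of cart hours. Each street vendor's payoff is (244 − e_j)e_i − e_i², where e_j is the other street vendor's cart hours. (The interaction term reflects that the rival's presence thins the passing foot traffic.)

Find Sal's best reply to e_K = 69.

Sal's payoff is (244 − e_K)e_S − e_S².
∂π/∂e_S = 244 − e_K − 2e_S = 0, so e_S = 122 − 0.5e_K.
At e_K = 69: e_S = 122 − 0.5·69 = 87.5.

87.5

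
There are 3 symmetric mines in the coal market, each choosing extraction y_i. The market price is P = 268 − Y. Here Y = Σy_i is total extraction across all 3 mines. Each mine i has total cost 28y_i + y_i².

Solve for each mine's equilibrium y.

40

A representative mine's profit is π_i = y_i(268 − Y) − 28y_i − y_i², with Y = y_i + Σ_{j≠i} y_j.
First-order condition: 240 − 4y_i − Σ_{j≠i} y_j = 0.
In a symmetric equilibrium every mine chooses the same y, so Σ_{j≠i} y_j = 2y. The condition becomes 240 − 6y = 0, giving y = 240/6 = 40.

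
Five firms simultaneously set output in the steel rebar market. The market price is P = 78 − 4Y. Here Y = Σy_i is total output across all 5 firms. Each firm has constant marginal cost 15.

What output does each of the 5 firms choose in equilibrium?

A representative firm's profit is π_i = y_i(78 − 4Y) − 15y_i, with Y = y_i + Σ_{j≠i} y_j.
First-order condition: 63 − 8y_i − 4Σ_{j≠i} y_j = 0.
Imposing symmetry (y_j = y for all j) turns Σ_{j≠i} y_j into 4y, so 63 = 24y and y = 2.625.

2.625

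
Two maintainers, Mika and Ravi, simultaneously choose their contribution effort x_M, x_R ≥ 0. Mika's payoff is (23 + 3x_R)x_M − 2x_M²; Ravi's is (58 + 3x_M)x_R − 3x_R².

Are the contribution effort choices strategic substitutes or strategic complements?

Expanding Mika's payoff: 23x_M + 3x_Rx_M − 2x_M².
∂π/∂x_M = 23 + 3x_R − 4x_M = 0, so x_M = 5.75 + 0.75x_R.
The best-response slope dx_M/dx_R = 0.75 > 0: the reaction function is upward-sloping, so the choices are strategic complements.

strategic complements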